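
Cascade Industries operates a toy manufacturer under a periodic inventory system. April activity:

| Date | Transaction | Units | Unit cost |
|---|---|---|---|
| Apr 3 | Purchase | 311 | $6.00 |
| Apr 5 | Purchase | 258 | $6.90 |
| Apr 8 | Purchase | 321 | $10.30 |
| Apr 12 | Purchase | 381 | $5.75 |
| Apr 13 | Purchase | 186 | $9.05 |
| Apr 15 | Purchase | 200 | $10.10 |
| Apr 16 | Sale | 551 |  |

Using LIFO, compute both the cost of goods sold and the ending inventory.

COGS = $4,652.05; ending inventory = $8,194.50

Apr 16, 551 sold [LIFO — newest first]: 200 @ $10.10 + 186 @ $9.05 + 165 @ $5.75 = $4,652.05
Ending inventory: 311 @ $6.00 + 258 @ $6.90 + 321 @ $10.30 + 216 @ $5.75 = $8,194.50
Check: goods available $12,846.55 = COGS $4,652.05 + ending $8,194.50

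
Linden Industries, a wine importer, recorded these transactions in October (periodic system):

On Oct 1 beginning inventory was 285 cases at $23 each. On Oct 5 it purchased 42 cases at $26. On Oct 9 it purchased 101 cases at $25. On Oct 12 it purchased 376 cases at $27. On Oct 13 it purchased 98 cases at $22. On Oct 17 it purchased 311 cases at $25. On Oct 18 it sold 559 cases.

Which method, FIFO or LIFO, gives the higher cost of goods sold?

FIFO COGS: 285 @ $23 + 42 @ $26 + 101 @ $25 + 131 @ $27 = $13,709
LIFO COGS: 311 @ $25 + 98 @ $22 + 150 @ $27 = $13,981

LIFO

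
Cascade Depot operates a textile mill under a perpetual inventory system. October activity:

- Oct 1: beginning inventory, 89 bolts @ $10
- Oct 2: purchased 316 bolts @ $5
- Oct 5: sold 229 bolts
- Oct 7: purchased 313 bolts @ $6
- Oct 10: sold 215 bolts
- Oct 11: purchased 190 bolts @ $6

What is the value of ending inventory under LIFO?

Oct 5, 229 sold [LIFO — newest first]: 229 @ $5 = $1,145
Oct 10, 215 sold [LIFO — newest first]: 215 @ $6 = $1,290
Total COGS = $1,145 + $1,290 = $2,435
Ending inventory: 89 @ $10 + 87 @ $5 + 98 @ $6 + 190 @ $6 = $3,053
Check: goods available $5,488 = COGS $2,435 + ending $3,053

Ending inventory = $3,053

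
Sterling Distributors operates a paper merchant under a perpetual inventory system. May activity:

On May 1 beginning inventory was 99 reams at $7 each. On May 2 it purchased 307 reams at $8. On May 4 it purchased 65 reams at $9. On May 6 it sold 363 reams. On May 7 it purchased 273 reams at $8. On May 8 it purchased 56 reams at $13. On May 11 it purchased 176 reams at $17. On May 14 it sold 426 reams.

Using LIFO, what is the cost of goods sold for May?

May 6, 363 sold [LIFO — newest first]: 65 @ $9 + 298 @ $8 = $2,969
May 14, 426 sold [LIFO — newest first]: 176 @ $17 + 56 @ $13 + 194 @ $8 = $5,272
Total COGS = $2,969 + $5,272 = $8,241
Ending inventory: 99 @ $7 + 9 @ $8 + 79 @ $8 = $1,397

COGS = $8,241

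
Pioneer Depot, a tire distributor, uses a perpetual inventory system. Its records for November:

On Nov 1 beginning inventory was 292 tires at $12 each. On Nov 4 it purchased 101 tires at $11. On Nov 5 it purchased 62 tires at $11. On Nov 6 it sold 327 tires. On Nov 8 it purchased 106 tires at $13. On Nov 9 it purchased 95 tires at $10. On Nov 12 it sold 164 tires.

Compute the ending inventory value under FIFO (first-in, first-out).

Nov 6, 327 sold [FIFO — oldest first]: 292 @ $12 + 35 @ $11 = $3,889
Nov 12, 164 sold [FIFO — oldest first]: 66 @ $11 + 62 @ $11 + 36 @ $13 = $1,876
Total COGS = $3,889 + $1,876 = $5,765
Ending inventory: 70 @ $13 + 95 @ $10 = $1,860
Check: goods available $7,625 = COGS $5,765 + ending $1,860

Ending inventory = $1,860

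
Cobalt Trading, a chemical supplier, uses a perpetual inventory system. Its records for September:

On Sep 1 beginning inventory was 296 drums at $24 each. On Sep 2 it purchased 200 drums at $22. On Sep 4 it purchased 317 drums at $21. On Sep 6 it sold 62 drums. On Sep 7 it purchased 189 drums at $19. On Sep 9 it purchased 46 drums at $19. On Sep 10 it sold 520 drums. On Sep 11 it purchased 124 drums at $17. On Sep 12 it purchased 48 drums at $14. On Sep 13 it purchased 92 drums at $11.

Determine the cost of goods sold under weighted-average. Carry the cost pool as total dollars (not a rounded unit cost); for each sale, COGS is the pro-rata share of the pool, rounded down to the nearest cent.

COGS = $12,587.13

After Sep 1: 296 on hand, pool $7,104.00 (≈ $24.0000 each)
After Sep 2: 496 on hand, pool $11,504.00 (≈ $23.1935 each)
After Sep 4: 813 on hand, pool $18,161.00 (≈ $22.3383 each)
Sep 6, sell 62: 62/813 × $18,161.00 → $1,384.97
After Sep 7: 940 on hand, pool $20,367.03 (≈ $21.6671 each)
After Sep 9: 986 on hand, pool $21,241.03 (≈ $21.5426 each)
Sep 10, sell 520: 520/986 × $21,241.03 → $11,202.16
After Sep 11: 590 on hand, pool $12,146.87 (≈ $20.5879 each)
After Sep 12: 638 on hand, pool $12,818.87 (≈ $20.0923 each)
After Sep 13: 730 on hand, pool $13,830.87 (≈ $18.9464 each)
Total COGS = $1,384.97 + $11,202.16 = $12,587.13
Ending inventory (cost pool remaining) = $13,830.87
Check: goods available $26,418.00 = COGS $12,587.13 + ending $13,830.87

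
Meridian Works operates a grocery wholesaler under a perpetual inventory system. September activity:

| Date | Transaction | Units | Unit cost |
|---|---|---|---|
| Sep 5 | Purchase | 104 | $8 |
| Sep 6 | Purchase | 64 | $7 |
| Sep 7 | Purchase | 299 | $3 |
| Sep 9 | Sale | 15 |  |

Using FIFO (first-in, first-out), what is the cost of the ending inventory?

Ending inventory = $2,057

Sep 9, 15 sold [FIFO — oldest first]: 15 @ $8 = $120
Ending inventory: 89 @ $8 + 64 @ $7 + 299 @ $3 = $2,057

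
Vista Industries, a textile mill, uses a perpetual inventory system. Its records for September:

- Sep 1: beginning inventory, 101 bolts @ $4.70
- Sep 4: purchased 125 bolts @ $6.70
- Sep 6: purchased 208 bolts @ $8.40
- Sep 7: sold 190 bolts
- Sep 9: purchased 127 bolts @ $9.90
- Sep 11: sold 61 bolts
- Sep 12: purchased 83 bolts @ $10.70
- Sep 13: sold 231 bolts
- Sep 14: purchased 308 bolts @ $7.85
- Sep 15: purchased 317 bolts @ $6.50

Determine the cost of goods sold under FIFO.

COGS = $3,534.60

Sep 7, 190 sold [FIFO — oldest first]: 101 @ $4.70 + 89 @ $6.70 = $1,071.00
Sep 11, 61 sold [FIFO — oldest first]: 36 @ $6.70 + 25 @ $8.40 = $451.20
Sep 13, 231 sold [FIFO — oldest first]: 183 @ $8.40 + 48 @ $9.90 = $2,012.40
Total COGS = $1,071.00 + $451.20 + $2,012.40 = $3,534.60
Ending inventory: 79 @ $9.90 + 83 @ $10.70 + 308 @ $7.85 + 317 @ $6.50 = $6,148.50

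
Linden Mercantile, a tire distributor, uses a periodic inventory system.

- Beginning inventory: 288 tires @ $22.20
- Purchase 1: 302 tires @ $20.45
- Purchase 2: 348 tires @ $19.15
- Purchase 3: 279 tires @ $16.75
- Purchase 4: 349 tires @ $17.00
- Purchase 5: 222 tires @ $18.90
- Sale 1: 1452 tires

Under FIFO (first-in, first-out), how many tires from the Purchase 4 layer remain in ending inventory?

114

Sale 1 (1452) [FIFO — oldest first]: 288 @ $22.20 + 302 @ $20.45 + 348 @ $19.15 + 279 @ $16.75 + 235 @ $17.00 = $27,901.95
Ending inventory: 114 @ $17.00 + 222 @ $18.90 = $6,133.80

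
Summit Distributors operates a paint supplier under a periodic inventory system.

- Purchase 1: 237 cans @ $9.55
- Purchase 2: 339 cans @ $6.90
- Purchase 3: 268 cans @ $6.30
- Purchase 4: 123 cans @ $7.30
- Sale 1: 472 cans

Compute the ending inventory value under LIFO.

Sale 1 (472) [LIFO — newest first]: 123 @ $7.30 + 268 @ $6.30 + 81 @ $6.90 = $3,145.20
Ending inventory: 237 @ $9.55 + 258 @ $6.90 = $4,043.55
Check: goods available $7,188.75 = COGS $3,145.20 + ending $4,043.55

Ending inventory = $4,043.55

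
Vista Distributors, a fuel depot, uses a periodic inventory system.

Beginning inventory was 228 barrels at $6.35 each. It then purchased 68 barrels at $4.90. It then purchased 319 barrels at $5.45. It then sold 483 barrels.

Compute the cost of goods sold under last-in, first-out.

COGS = $2,681.35

Sale 1 (483) [LIFO — newest first]: 319 @ $5.45 + 68 @ $4.90 + 96 @ $6.35 = $2,681.35
Ending inventory: 132 @ $6.35 = $838.20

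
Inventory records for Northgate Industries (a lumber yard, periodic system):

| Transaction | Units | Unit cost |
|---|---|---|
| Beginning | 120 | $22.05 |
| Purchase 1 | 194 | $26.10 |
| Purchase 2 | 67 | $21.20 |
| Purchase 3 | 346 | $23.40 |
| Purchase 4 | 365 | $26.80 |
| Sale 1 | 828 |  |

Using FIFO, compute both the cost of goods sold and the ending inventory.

Sale 1 (828) [FIFO — oldest first]: 120 @ $22.05 + 194 @ $26.10 + 67 @ $21.20 + 346 @ $23.40 + 101 @ $26.80 = $19,933.00
Ending inventory: 264 @ $26.80 = $7,075.20
Check: goods available $27,008.20 = COGS $19,933.00 + ending $7,075.20

COGS = $19,933.00; ending inventory = $7,075.20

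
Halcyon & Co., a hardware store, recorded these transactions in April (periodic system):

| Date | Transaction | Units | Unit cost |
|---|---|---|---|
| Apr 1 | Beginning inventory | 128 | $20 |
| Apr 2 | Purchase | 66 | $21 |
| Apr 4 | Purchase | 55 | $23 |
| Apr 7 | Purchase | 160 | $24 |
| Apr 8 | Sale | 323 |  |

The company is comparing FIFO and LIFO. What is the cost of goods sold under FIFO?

FIFO COGS: 128 @ $20 + 66 @ $21 + 55 @ $23 + 74 @ $24 = $6,987
LIFO COGS: 160 @ $24 + 55 @ $23 + 66 @ $21 + 42 @ $20 = $7,331

COGS = $6,987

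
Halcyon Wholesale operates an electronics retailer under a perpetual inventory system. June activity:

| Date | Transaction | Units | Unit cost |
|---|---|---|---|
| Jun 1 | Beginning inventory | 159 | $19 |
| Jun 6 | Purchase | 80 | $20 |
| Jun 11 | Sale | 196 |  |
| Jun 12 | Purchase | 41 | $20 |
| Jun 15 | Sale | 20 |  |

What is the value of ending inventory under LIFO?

Ending inventory = $1,237

Jun 11, 196 sold [LIFO — newest first]: 80 @ $20 + 116 @ $19 = $3,804
Jun 15, 20 sold [LIFO — newest first]: 20 @ $20 = $400
Total COGS = $3,804 + $400 = $4,204
Ending inventory: 43 @ $19 + 21 @ $20 = $1,237
Check: goods available $5,441 = COGS $4,204 + ending $1,237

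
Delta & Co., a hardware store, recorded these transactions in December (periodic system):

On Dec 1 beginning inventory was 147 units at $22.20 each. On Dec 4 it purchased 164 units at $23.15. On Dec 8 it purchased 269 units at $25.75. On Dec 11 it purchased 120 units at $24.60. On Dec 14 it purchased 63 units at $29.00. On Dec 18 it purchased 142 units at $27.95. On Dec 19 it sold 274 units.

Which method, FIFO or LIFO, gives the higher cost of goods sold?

FIFO COGS: 147 @ $22.20 + 127 @ $23.15 = $6,203.45
LIFO COGS: 142 @ $27.95 + 63 @ $29.00 + 69 @ $24.60 = $7,493.30

LIFO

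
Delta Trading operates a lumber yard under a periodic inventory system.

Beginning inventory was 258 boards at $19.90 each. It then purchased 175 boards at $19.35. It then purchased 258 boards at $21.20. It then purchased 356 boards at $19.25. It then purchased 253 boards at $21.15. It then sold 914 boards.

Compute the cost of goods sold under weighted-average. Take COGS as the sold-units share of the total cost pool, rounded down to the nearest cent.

COGS = $18,416.39

Sale 1, sell 914: 914/1300 × $26,194.00 → $18,416.39
Ending inventory (cost pool remaining) = $7,777.61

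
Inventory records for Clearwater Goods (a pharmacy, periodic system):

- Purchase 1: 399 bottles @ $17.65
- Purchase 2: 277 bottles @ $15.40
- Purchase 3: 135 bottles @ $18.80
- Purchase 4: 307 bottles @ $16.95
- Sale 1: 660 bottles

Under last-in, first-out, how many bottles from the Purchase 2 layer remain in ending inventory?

Sale 1 (660) [LIFO — newest first]: 307 @ $16.95 + 135 @ $18.80 + 218 @ $15.40 = $11,098.85
Ending inventory: 399 @ $17.65 + 59 @ $15.40 = $7,950.95

59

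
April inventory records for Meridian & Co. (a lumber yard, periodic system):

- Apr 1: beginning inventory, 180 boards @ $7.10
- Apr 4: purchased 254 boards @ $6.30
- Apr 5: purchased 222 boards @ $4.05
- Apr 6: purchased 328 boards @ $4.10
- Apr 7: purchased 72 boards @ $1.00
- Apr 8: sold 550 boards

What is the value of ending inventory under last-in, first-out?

Apr 8, 550 sold [LIFO — newest first]: 72 @ $1.00 + 328 @ $4.10 + 150 @ $4.05 = $2,024.30
Ending inventory: 180 @ $7.10 + 254 @ $6.30 + 72 @ $4.05 = $3,169.80

Ending inventory = $3,169.80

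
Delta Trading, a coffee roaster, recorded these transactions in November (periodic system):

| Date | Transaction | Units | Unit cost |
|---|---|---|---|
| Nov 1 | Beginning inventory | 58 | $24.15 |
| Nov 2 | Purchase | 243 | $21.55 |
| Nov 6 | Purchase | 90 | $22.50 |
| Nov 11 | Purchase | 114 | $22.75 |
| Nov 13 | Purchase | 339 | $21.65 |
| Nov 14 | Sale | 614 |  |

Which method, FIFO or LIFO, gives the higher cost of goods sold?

FIFO

FIFO COGS: 58 @ $24.15 + 243 @ $21.55 + 90 @ $22.50 + 114 @ $22.75 + 109 @ $21.65 = $13,615.70
LIFO COGS: 339 @ $21.65 + 114 @ $22.75 + 90 @ $22.50 + 71 @ $21.55 = $13,487.90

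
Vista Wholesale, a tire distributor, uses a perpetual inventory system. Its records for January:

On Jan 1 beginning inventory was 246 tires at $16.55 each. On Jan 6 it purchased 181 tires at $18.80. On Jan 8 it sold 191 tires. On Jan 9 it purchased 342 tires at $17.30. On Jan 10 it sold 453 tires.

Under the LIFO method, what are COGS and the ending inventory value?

Jan 8, 191 sold [LIFO — newest first]: 181 @ $18.80 + 10 @ $16.55 = $3,568.30
Jan 10, 453 sold [LIFO — newest first]: 342 @ $17.30 + 111 @ $16.55 = $7,753.65
Total COGS = $3,568.30 + $7,753.65 = $11,321.95
Ending inventory: 125 @ $16.55 = $2,068.75

COGS = $11,321.95; ending inventory = $2,068.75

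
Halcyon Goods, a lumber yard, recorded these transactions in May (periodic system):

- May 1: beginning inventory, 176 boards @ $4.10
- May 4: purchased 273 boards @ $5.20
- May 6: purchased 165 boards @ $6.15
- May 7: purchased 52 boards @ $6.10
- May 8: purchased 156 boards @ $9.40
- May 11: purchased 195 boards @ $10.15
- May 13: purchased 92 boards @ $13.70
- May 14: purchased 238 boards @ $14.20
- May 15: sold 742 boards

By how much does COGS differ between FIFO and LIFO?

$4,270.65

FIFO COGS: 176 @ $4.10 + 273 @ $5.20 + 165 @ $6.15 + 52 @ $6.10 + 76 @ $9.40 = $4,187.55
LIFO COGS: 238 @ $14.20 + 92 @ $13.70 + 195 @ $10.15 + 156 @ $9.40 + 52 @ $6.10 + 9 @ $6.15 = $8,458.20
Difference = |$4,187.55 − $8,458.20| = $4,270.65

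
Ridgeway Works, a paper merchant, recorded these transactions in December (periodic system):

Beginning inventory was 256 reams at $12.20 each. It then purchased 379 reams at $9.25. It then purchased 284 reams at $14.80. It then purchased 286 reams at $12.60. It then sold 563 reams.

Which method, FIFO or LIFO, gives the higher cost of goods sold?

LIFO

FIFO COGS: 256 @ $12.20 + 307 @ $9.25 = $5,962.95
LIFO COGS: 286 @ $12.60 + 277 @ $14.80 = $7,703.20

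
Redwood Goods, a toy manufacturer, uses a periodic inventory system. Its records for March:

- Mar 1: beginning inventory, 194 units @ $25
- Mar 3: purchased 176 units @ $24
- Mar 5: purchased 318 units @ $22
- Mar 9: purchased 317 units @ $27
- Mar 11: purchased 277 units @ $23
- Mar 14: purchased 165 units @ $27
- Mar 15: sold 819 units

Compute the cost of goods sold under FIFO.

Mar 15, 819 sold [FIFO — oldest first]: 194 @ $25 + 176 @ $24 + 318 @ $22 + 131 @ $27 = $19,607
Ending inventory: 186 @ $27 + 277 @ $23 + 165 @ $27 = $15,848
Check: goods available $35,455 = COGS $19,607 + ending $15,848

COGS = $19,607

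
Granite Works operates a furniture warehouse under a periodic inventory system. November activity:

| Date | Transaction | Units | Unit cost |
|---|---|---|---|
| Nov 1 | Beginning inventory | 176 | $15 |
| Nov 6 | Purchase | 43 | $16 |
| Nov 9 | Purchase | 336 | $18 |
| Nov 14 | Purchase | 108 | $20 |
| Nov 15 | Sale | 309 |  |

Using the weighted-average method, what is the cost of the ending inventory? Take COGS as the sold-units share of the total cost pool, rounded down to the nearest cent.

Nov 15, sell 309: 309/663 × $11,536.00 → $5,376.50
Ending inventory (cost pool remaining) = $6,159.50
Check: goods available $11,536.00 = COGS $5,376.50 + ending $6,159.50

Ending inventory = $6,159.50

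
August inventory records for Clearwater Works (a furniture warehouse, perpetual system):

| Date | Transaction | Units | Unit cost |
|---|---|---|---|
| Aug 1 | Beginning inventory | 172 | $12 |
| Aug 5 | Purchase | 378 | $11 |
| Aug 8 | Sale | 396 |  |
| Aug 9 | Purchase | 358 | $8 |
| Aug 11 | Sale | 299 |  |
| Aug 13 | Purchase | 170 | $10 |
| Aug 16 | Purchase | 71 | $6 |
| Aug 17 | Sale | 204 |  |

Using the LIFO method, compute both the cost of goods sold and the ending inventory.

COGS = $8,522; ending inventory = $2,690

Aug 8, 396 sold [LIFO — newest first]: 378 @ $11 + 18 @ $12 = $4,374
Aug 11, 299 sold [LIFO — newest first]: 299 @ $8 = $2,392
Aug 17, 204 sold [LIFO — newest first]: 71 @ $6 + 133 @ $10 = $1,756
Total COGS = $4,374 + $2,392 + $1,756 = $8,522
Ending inventory: 154 @ $12 + 59 @ $8 + 37 @ $10 = $2,690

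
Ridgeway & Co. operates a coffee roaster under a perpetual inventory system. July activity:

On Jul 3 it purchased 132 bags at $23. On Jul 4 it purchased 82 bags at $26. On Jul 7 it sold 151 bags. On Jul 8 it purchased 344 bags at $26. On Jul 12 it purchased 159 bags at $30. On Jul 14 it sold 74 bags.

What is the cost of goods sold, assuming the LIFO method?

COGS = $5,939

Jul 7, 151 sold [LIFO — newest first]: 82 @ $26 + 69 @ $23 = $3,719
Jul 14, 74 sold [LIFO — newest first]: 74 @ $30 = $2,220
Total COGS = $3,719 + $2,220 = $5,939
Ending inventory: 63 @ $23 + 344 @ $26 + 85 @ $30 = $12,943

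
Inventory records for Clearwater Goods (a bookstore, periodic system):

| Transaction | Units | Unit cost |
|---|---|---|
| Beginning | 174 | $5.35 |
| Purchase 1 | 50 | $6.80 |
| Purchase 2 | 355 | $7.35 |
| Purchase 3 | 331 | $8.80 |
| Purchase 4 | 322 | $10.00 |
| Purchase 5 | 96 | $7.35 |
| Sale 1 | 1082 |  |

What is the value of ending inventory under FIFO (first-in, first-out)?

Sale 1 (1082) [FIFO — oldest first]: 174 @ $5.35 + 50 @ $6.80 + 355 @ $7.35 + 331 @ $8.80 + 172 @ $10.00 = $8,512.95
Ending inventory: 150 @ $10.00 + 96 @ $7.35 = $2,205.60
Check: goods available $10,718.55 = COGS $8,512.95 + ending $2,205.60

Ending inventory = $2,205.60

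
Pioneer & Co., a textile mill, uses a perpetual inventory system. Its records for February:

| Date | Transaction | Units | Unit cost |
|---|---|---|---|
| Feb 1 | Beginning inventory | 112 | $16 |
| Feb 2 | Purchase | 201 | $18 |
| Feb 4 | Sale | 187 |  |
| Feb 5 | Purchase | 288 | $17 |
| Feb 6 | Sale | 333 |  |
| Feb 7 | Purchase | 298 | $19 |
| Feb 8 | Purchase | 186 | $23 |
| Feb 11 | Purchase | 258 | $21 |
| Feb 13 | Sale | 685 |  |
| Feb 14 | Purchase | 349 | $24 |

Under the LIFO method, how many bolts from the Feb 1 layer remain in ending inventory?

Feb 4, 187 sold [LIFO — newest first]: 187 @ $18 = $3,366
Feb 6, 333 sold [LIFO — newest first]: 288 @ $17 + 14 @ $18 + 31 @ $16 = $5,644
Feb 13, 685 sold [LIFO — newest first]: 258 @ $21 + 186 @ $23 + 241 @ $19 = $14,275
Total COGS = $3,366 + $5,644 + $14,275 = $23,285
Ending inventory: 81 @ $16 + 57 @ $19 + 349 @ $24 = $10,755

81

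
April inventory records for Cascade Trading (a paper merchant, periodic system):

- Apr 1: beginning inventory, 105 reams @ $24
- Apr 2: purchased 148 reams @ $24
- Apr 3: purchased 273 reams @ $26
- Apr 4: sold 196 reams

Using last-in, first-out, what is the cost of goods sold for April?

Apr 4, 196 sold [LIFO — newest first]: 196 @ $26 = $5,096
Ending inventory: 105 @ $24 + 148 @ $24 + 77 @ $26 = $8,074
Check: goods available $13,170 = COGS $5,096 + ending $8,074

COGS = $5,096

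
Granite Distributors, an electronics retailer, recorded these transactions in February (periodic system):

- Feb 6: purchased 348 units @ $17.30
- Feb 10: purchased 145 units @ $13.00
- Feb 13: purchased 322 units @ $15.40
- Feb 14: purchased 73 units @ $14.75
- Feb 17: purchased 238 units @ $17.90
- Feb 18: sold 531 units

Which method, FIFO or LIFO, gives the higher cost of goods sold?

LIFO

FIFO COGS: 348 @ $17.30 + 145 @ $13.00 + 38 @ $15.40 = $8,490.60
LIFO COGS: 238 @ $17.90 + 73 @ $14.75 + 220 @ $15.40 = $8,724.95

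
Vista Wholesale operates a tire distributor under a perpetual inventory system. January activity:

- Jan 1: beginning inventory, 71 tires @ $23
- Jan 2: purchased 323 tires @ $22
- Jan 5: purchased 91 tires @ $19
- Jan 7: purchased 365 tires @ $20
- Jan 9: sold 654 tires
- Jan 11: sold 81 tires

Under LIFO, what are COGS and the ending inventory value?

Jan 9, 654 sold [LIFO — newest first]: 365 @ $20 + 91 @ $19 + 198 @ $22 = $13,385
Jan 11, 81 sold [LIFO — newest first]: 81 @ $22 = $1,782
Total COGS = $13,385 + $1,782 = $15,167
Ending inventory: 71 @ $23 + 44 @ $22 = $2,601
Check: goods available $17,768 = COGS $15,167 + ending $2,601

COGS = $15,167; ending inventory = $2,601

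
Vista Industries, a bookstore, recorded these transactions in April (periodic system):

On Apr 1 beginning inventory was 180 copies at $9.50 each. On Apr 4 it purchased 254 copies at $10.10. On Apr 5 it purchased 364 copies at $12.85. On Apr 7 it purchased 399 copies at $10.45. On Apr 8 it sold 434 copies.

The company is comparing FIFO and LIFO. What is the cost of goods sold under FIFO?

COGS = $4,275.40

FIFO COGS: 180 @ $9.50 + 254 @ $10.10 = $4,275.40
LIFO COGS: 399 @ $10.45 + 35 @ $12.85 = $4,619.30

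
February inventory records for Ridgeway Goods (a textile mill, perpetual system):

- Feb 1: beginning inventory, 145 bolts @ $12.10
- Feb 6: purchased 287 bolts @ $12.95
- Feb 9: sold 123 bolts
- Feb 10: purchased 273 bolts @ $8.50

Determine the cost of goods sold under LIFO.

COGS = $1,592.85

Feb 9, 123 sold [LIFO — newest first]: 123 @ $12.95 = $1,592.85
Ending inventory: 145 @ $12.10 + 164 @ $12.95 + 273 @ $8.50 = $6,198.80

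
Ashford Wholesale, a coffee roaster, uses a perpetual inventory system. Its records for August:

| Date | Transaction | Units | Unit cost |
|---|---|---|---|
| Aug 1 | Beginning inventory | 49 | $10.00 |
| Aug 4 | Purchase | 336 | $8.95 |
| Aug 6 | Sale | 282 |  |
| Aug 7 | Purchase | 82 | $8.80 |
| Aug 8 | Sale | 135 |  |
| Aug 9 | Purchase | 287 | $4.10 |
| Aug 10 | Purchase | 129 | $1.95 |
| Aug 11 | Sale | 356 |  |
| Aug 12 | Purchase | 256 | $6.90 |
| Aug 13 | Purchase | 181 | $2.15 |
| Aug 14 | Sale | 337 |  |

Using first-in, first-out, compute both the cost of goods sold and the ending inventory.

Aug 6, 282 sold [FIFO — oldest first]: 49 @ $10.00 + 233 @ $8.95 = $2,575.35
Aug 8, 135 sold [FIFO — oldest first]: 103 @ $8.95 + 32 @ $8.80 = $1,203.45
Aug 11, 356 sold [FIFO — oldest first]: 50 @ $8.80 + 287 @ $4.10 + 19 @ $1.95 = $1,653.75
Aug 14, 337 sold [FIFO — oldest first]: 110 @ $1.95 + 227 @ $6.90 = $1,780.80
Total COGS = $2,575.35 + $1,203.45 + $1,653.75 + $1,780.80 = $7,213.35
Ending inventory: 29 @ $6.90 + 181 @ $2.15 = $589.25

COGS = $7,213.35; ending inventory = $589.25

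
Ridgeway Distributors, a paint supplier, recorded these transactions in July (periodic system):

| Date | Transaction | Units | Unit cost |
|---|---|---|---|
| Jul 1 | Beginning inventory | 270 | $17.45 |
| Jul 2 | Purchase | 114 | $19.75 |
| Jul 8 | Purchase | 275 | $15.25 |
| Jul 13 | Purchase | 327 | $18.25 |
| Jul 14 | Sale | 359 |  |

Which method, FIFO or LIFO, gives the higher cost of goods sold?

FIFO

FIFO COGS: 270 @ $17.45 + 89 @ $19.75 = $6,469.25
LIFO COGS: 327 @ $18.25 + 32 @ $15.25 = $6,455.75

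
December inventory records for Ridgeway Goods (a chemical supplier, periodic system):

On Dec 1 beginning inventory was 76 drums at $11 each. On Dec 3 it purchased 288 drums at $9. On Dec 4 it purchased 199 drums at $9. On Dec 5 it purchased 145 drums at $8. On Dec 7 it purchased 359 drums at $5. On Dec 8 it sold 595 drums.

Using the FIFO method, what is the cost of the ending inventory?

Dec 8, 595 sold [FIFO — oldest first]: 76 @ $11 + 288 @ $9 + 199 @ $9 + 32 @ $8 = $5,475
Ending inventory: 113 @ $8 + 359 @ $5 = $2,699

Ending inventory = $2,699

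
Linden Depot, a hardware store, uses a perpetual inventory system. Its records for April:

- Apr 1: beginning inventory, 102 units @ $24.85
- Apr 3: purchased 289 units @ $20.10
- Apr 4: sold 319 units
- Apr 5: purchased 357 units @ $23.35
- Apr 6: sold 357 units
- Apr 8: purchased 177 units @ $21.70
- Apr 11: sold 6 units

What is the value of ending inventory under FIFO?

Ending inventory = $5,382.00

Apr 4, 319 sold [FIFO — oldest first]: 102 @ $24.85 + 217 @ $20.10 = $6,896.40
Apr 6, 357 sold [FIFO — oldest first]: 72 @ $20.10 + 285 @ $23.35 = $8,101.95
Apr 11, 6 sold [FIFO — oldest first]: 6 @ $23.35 = $140.10
Total COGS = $6,896.40 + $8,101.95 + $140.10 = $15,138.45
Ending inventory: 66 @ $23.35 + 177 @ $21.70 = $5,382.00
Check: goods available $20,520.45 = COGS $15,138.45 + ending $5,382.00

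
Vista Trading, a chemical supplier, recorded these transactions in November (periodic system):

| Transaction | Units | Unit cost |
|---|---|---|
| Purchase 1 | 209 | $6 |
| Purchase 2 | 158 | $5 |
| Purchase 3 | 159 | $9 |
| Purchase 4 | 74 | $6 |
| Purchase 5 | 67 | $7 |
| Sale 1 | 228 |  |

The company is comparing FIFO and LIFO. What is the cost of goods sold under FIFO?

COGS = $1,349

FIFO COGS: 209 @ $6 + 19 @ $5 = $1,349
LIFO COGS: 67 @ $7 + 74 @ $6 + 87 @ $9 = $1,696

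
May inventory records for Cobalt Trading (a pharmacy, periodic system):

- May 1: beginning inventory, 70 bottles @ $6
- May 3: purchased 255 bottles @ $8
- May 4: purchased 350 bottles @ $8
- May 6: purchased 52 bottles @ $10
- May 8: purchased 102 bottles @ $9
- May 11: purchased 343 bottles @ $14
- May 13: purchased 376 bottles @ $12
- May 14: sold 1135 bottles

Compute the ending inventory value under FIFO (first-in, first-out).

Ending inventory = $5,030

May 14, 1135 sold [FIFO — oldest first]: 70 @ $6 + 255 @ $8 + 350 @ $8 + 52 @ $10 + 102 @ $9 + 306 @ $14 = $10,982
Ending inventory: 37 @ $14 + 376 @ $12 = $5,030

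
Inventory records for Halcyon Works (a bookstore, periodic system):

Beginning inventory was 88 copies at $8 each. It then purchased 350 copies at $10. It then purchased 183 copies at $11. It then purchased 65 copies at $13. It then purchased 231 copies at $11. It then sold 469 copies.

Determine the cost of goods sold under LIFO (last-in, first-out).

COGS = $5,289

Sale 1 (469) [LIFO — newest first]: 231 @ $11 + 65 @ $13 + 173 @ $11 = $5,289
Ending inventory: 88 @ $8 + 350 @ $10 + 10 @ $11 = $4,314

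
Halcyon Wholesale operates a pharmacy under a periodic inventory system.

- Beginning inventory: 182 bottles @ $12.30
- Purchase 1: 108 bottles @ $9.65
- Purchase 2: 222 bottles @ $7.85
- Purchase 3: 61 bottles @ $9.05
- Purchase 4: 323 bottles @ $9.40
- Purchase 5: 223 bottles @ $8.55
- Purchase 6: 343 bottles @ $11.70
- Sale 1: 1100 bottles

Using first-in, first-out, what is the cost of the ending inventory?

Ending inventory = $4,175.55

Sale 1 (1100) [FIFO — oldest first]: 182 @ $12.30 + 108 @ $9.65 + 222 @ $7.85 + 61 @ $9.05 + 323 @ $9.40 + 204 @ $8.55 = $10,355.95
Ending inventory: 19 @ $8.55 + 343 @ $11.70 = $4,175.55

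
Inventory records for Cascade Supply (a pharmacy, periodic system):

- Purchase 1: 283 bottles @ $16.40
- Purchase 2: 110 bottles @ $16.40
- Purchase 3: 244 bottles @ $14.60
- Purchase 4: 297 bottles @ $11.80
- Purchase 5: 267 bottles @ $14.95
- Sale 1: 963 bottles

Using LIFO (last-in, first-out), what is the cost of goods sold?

COGS = $13,600.65

Sale 1 (963) [LIFO — newest first]: 267 @ $14.95 + 297 @ $11.80 + 244 @ $14.60 + 110 @ $16.40 + 45 @ $16.40 = $13,600.65
Ending inventory: 238 @ $16.40 = $3,903.20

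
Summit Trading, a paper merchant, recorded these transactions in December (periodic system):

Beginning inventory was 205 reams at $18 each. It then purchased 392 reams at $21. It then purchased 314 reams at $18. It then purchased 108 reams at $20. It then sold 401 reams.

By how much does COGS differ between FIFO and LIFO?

$372

FIFO COGS: 205 @ $18 + 196 @ $21 = $7,806
LIFO COGS: 108 @ $20 + 293 @ $18 = $7,434
Difference = |$7,806 − $7,434| = $372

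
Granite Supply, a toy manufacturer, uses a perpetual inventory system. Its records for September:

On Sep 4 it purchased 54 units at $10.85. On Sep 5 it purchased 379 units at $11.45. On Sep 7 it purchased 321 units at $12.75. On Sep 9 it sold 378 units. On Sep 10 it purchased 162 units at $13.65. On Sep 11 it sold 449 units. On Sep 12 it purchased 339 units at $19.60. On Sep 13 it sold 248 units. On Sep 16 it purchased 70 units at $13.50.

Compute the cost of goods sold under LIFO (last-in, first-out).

COGS = $15,103.65

Sep 9, 378 sold [LIFO — newest first]: 321 @ $12.75 + 57 @ $11.45 = $4,745.40
Sep 11, 449 sold [LIFO — newest first]: 162 @ $13.65 + 287 @ $11.45 = $5,497.45
Sep 13, 248 sold [LIFO — newest first]: 248 @ $19.60 = $4,860.80
Total COGS = $4,745.40 + $5,497.45 + $4,860.80 = $15,103.65
Ending inventory: 54 @ $10.85 + 35 @ $11.45 + 91 @ $19.60 + 70 @ $13.50 = $3,715.25
Check: goods available $18,818.90 = COGS $15,103.65 + ending $3,715.25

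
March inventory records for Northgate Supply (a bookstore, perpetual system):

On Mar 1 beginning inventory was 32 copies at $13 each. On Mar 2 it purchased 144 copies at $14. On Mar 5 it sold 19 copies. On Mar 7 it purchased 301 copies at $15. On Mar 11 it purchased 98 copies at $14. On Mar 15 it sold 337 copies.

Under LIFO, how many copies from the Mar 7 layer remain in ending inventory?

Mar 5, 19 sold [LIFO — newest first]: 19 @ $14 = $266
Mar 15, 337 sold [LIFO — newest first]: 98 @ $14 + 239 @ $15 = $4,957
Total COGS = $266 + $4,957 = $5,223
Ending inventory: 32 @ $13 + 125 @ $14 + 62 @ $15 = $3,096

62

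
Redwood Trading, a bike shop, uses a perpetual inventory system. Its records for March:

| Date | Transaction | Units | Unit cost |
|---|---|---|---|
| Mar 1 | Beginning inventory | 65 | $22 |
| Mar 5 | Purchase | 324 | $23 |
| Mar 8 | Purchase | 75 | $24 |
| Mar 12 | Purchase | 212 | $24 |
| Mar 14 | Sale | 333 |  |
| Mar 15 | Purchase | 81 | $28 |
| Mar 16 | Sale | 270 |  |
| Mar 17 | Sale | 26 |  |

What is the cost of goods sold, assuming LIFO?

Mar 14, 333 sold [LIFO — newest first]: 212 @ $24 + 75 @ $24 + 46 @ $23 = $7,946
Mar 16, 270 sold [LIFO — newest first]: 81 @ $28 + 189 @ $23 = $6,615
Mar 17, 26 sold [LIFO — newest first]: 26 @ $23 = $598
Total COGS = $7,946 + $6,615 + $598 = $15,159
Ending inventory: 65 @ $22 + 63 @ $23 = $2,879

COGS = $15,159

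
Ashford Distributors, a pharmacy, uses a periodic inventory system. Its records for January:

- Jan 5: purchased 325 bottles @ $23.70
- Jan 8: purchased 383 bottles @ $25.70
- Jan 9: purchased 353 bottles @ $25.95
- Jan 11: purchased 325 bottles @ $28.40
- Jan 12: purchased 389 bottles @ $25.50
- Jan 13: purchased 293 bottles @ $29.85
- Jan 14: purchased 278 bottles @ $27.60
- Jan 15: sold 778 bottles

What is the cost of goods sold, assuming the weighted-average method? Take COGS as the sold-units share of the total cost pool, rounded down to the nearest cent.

COGS = $20,651.92

Jan 15, sell 778: 778/2346 × $62,274.30 → $20,651.92
Ending inventory (cost pool remaining) = $41,622.38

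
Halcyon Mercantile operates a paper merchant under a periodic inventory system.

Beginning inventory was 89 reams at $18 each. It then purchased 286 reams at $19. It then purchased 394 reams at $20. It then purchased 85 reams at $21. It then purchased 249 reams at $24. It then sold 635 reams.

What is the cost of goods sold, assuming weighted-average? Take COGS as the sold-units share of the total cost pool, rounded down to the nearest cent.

Sale 1, sell 635: 635/1103 × $22,677.00 → $13,055.20
Ending inventory (cost pool remaining) = $9,621.80
Check: goods available $22,677.00 = COGS $13,055.20 + ending $9,621.80

COGS = $13,055.20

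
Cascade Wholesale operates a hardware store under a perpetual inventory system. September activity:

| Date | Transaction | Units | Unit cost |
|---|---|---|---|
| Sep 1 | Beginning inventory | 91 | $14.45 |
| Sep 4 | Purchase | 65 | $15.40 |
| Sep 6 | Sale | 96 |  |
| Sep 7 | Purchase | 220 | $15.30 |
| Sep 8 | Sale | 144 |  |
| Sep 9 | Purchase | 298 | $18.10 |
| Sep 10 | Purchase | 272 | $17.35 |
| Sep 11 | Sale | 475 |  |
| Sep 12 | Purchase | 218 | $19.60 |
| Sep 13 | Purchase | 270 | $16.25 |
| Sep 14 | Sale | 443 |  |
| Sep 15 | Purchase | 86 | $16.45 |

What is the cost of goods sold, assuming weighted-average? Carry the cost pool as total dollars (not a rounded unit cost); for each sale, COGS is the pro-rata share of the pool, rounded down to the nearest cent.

COGS = $19,600.97

After Sep 1: 91 on hand, pool $1,314.95 (≈ $14.4500 each)
After Sep 4: 156 on hand, pool $2,315.95 (≈ $14.8458 each)
Sep 6, sell 96: 96/156 × $2,315.95 → $1,425.20
After Sep 7: 280 on hand, pool $4,256.75 (≈ $15.2027 each)
Sep 8, sell 144: 144/280 × $4,256.75 → $2,189.18
After Sep 9: 434 on hand, pool $7,461.37 (≈ $17.1921 each)
After Sep 10: 706 on hand, pool $12,180.57 (≈ $17.2529 each)
Sep 11, sell 475: 475/706 × $12,180.57 → $8,195.14
After Sep 12: 449 on hand, pool $8,258.23 (≈ $18.3925 each)
After Sep 13: 719 on hand, pool $12,645.73 (≈ $17.5879 each)
Sep 14, sell 443: 443/719 × $12,645.73 → $7,791.45
After Sep 15: 362 on hand, pool $6,268.98 (≈ $17.3176 each)
Total COGS = $1,425.20 + $2,189.18 + $8,195.14 + $7,791.45 = $19,600.97
Ending inventory (cost pool remaining) = $6,268.98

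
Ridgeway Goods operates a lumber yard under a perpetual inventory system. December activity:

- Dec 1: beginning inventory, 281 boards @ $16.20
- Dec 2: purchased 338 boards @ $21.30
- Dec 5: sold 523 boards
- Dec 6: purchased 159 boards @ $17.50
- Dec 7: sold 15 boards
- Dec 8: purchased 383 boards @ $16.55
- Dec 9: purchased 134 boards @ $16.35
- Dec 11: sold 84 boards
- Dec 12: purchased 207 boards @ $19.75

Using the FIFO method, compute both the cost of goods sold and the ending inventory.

Dec 5, 523 sold [FIFO — oldest first]: 281 @ $16.20 + 242 @ $21.30 = $9,706.80
Dec 7, 15 sold [FIFO — oldest first]: 15 @ $21.30 = $319.50
Dec 11, 84 sold [FIFO — oldest first]: 81 @ $21.30 + 3 @ $17.50 = $1,777.80
Total COGS = $9,706.80 + $319.50 + $1,777.80 = $11,804.10
Ending inventory: 156 @ $17.50 + 383 @ $16.55 + 134 @ $16.35 + 207 @ $19.75 = $15,347.80

COGS = $11,804.10; ending inventory = $15,347.80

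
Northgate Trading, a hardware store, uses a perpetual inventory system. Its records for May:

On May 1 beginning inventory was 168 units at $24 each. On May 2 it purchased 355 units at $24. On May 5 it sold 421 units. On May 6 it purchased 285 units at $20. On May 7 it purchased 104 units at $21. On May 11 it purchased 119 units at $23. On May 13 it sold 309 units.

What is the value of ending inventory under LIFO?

Ending inventory = $6,428

May 5, 421 sold [LIFO — newest first]: 355 @ $24 + 66 @ $24 = $10,104
May 13, 309 sold [LIFO — newest first]: 119 @ $23 + 104 @ $21 + 86 @ $20 = $6,641
Total COGS = $10,104 + $6,641 = $16,745
Ending inventory: 102 @ $24 + 199 @ $20 = $6,428
Check: goods available $23,173 = COGS $16,745 + ending $6,428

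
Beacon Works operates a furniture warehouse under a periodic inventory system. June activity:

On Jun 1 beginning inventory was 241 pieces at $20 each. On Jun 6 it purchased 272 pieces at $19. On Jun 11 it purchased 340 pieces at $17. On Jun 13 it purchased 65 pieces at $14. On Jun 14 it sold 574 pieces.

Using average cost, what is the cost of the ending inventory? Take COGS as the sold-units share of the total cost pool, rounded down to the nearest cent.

Jun 14, sell 574: 574/918 × $16,678.00 → $10,428.29
Ending inventory (cost pool remaining) = $6,249.71

Ending inventory = $6,249.71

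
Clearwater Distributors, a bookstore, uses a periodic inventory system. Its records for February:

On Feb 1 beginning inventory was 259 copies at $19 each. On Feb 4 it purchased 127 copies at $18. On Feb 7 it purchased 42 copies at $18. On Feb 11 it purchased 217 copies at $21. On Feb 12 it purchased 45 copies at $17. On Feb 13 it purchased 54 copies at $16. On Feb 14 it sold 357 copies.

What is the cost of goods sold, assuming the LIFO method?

COGS = $6,924

Feb 14, 357 sold [LIFO — newest first]: 54 @ $16 + 45 @ $17 + 217 @ $21 + 41 @ $18 = $6,924
Ending inventory: 259 @ $19 + 127 @ $18 + 1 @ $18 = $7,225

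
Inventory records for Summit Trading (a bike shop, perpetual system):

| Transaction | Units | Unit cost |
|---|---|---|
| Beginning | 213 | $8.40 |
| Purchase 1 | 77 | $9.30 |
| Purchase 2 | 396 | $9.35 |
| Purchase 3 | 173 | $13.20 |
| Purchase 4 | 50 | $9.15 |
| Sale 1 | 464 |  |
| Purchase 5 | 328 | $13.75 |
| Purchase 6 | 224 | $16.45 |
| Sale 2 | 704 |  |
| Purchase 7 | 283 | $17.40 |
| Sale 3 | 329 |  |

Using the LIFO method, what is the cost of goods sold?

Sale 1 (464) [LIFO — newest first]: 50 @ $9.15 + 173 @ $13.20 + 241 @ $9.35 = $4,994.45
Sale 2 (704) [LIFO — newest first]: 224 @ $16.45 + 328 @ $13.75 + 152 @ $9.35 = $9,616.00
Sale 3 (329) [LIFO — newest first]: 283 @ $17.40 + 3 @ $9.35 + 43 @ $9.30 = $5,352.15
Total COGS = $4,994.45 + $9,616.00 + $5,352.15 = $19,962.60
Ending inventory: 213 @ $8.40 + 34 @ $9.30 = $2,105.40

COGS = $19,962.60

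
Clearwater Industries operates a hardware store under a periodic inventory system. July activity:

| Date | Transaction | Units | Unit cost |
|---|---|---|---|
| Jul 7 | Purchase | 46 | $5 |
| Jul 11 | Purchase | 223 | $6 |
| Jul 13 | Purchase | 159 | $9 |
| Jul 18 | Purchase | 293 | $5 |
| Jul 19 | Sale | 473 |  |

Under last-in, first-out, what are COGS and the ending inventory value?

Jul 19, 473 sold [LIFO — newest first]: 293 @ $5 + 159 @ $9 + 21 @ $6 = $3,022
Ending inventory: 46 @ $5 + 202 @ $6 = $1,442
Check: goods available $4,464 = COGS $3,022 + ending $1,442

COGS = $3,022; ending inventory = $1,442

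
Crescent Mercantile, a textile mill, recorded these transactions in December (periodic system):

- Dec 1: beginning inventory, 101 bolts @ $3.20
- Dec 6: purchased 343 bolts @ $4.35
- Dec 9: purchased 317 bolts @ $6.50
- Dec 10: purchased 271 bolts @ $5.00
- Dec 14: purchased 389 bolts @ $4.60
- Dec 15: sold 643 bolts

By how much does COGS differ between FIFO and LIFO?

$49.35

FIFO COGS: 101 @ $3.20 + 343 @ $4.35 + 199 @ $6.50 = $3,108.75
LIFO COGS: 389 @ $4.60 + 254 @ $5.00 = $3,059.40
Difference = |$3,108.75 − $3,059.40| = $49.35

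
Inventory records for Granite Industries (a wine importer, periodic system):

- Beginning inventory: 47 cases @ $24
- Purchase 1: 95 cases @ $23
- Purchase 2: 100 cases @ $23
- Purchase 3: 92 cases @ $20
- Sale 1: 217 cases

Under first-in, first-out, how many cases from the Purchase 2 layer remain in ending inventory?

Sale 1 (217) [FIFO — oldest first]: 47 @ $24 + 95 @ $23 + 75 @ $23 = $5,038
Ending inventory: 25 @ $23 + 92 @ $20 = $2,415

25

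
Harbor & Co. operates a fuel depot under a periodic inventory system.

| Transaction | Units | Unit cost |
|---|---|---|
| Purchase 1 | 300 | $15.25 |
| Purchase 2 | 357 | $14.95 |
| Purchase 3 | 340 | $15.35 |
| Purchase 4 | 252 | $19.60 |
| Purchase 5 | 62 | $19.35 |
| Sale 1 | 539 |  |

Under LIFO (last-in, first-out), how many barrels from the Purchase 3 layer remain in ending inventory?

115

Sale 1 (539) [LIFO — newest first]: 62 @ $19.35 + 252 @ $19.60 + 225 @ $15.35 = $9,592.65
Ending inventory: 300 @ $15.25 + 357 @ $14.95 + 115 @ $15.35 = $11,677.40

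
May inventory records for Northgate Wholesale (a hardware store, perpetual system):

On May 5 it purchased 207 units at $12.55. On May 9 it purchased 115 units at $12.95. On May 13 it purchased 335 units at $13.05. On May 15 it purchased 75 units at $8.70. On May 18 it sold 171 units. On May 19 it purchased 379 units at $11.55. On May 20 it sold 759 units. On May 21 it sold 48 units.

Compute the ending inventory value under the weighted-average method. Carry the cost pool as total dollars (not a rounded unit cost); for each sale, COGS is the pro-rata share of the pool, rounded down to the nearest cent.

Ending inventory = $1,607.37

After May 5: 207 on hand, pool $2,597.85 (≈ $12.5500 each)
After May 9: 322 on hand, pool $4,087.10 (≈ $12.6929 each)
After May 13: 657 on hand, pool $8,458.85 (≈ $12.8750 each)
After May 15: 732 on hand, pool $9,111.35 (≈ $12.4472 each)
May 18, sell 171: 171/732 × $9,111.35 → $2,128.47
After May 19: 940 on hand, pool $11,360.33 (≈ $12.0855 each)
May 20, sell 759: 759/940 × $11,360.33 → $9,172.86
May 21, sell 48: 48/181 × $2,187.47 → $580.10
Total COGS = $2,128.47 + $9,172.86 + $580.10 = $11,881.43
Ending inventory (cost pool remaining) = $1,607.37
Check: goods available $13,488.80 = COGS $11,881.43 + ending $1,607.37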